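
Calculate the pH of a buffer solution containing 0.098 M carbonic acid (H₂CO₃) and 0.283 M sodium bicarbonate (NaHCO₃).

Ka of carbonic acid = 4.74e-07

pKa = -log(4.74e-07) = 6.32. pH = pKa + log([A⁻]/[HA]) = 6.32 + log(0.283/0.098)

pH = 6.78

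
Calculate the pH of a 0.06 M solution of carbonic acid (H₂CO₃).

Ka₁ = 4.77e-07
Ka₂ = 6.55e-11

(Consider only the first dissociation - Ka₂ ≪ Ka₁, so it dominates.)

First dissociation dominates. From Ka₁ = [H⁺][HA⁻]/[H₂A], x² + Ka₁·x − Ka₁·C = 0 with C = 0.06 M and Ka₁ = 4.77e-07. Solving: [H⁺] = (−Ka₁ + √(Ka₁² + 4·Ka₁·C)) / 2 = 1.6894e-04 M. pH = -log(1.6894e-04) = 3.77.

pH = 3.77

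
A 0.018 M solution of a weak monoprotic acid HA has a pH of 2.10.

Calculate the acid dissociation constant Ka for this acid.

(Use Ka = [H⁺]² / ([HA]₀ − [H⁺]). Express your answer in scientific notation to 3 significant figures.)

[H⁺] = 10^(−pH) = 10^(−2.10) = 7.943e-03 M. For HA ⇌ H⁺ + A⁻, Ka = [H⁺][A⁻]/[HA] = [H⁺]² / ([HA]₀ − [H⁺]) = (7.943e-03)² / (0.018 − 7.943e-03) = 6.27e-03.

K_a = 6.27e-03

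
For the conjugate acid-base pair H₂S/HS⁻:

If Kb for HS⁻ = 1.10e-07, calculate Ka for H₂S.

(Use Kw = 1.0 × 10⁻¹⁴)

For a conjugate pair Ka × Kb = Kw, so Ka = Kw/Kb = 1.0 × 10⁻¹⁴ / 1.10e-07 = 9.09e-08.

K_a = 9.09e-08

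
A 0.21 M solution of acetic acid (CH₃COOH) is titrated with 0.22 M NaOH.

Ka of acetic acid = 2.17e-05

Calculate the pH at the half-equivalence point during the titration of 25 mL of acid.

At half-equivalence [HA] = [A⁻], so Henderson-Hasselbalch gives pH = pKa = -log(2.17e-05) = 4.66.

pH = pKa = 4.66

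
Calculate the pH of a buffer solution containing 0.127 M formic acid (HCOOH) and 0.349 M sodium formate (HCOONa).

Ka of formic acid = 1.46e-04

pKa = -log(1.46e-04) = 3.84. pH = pKa + log([A⁻]/[HA]) = 3.84 + log(0.349/0.127)

pH = 4.27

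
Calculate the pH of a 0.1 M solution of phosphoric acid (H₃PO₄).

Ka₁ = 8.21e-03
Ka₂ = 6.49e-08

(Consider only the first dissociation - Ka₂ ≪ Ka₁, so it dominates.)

First dissociation dominates. From Ka₁ = [H⁺][HA⁻]/[H₂A], x² + Ka₁·x − Ka₁·C = 0 with C = 0.1 M and Ka₁ = 8.21e-03. Solving: [H⁺] = (−Ka₁ + √(Ka₁² + 4·Ka₁·C)) / 2 = 2.4841e-02 M. pH = -log(2.4841e-02) = 1.60.

pH = 1.60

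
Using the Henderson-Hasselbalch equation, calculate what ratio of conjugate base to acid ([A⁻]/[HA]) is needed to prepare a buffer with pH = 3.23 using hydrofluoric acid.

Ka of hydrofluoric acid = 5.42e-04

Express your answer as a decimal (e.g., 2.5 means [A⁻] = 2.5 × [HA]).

pKa = -log(5.42e-04) = 3.2660. pH = pKa + log([A⁻]/[HA]), so log([A⁻]/[HA]) = pH − pKa = 3.23 − 3.2660 = -0.0360. [A⁻]/[HA] = 10^(-0.0360) = 0.920

[A⁻]/[HA] = 0.920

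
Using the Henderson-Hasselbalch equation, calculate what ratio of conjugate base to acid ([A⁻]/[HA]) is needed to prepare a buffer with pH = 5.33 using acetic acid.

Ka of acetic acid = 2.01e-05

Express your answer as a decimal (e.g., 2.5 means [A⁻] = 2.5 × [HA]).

pKa = -log(2.01e-05) = 4.6968. pH = pKa + log([A⁻]/[HA]), so log([A⁻]/[HA]) = pH − pKa = 5.33 − 4.6968 = 0.6332. [A⁻]/[HA] = 10^(0.6332) = 4.30

[A⁻]/[HA] = 4.30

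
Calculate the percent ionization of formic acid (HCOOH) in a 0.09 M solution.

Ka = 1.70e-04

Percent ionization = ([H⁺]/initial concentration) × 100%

Using Ka equilibrium: x² + Ka×x - Ka×C = 0. Solving: [H⁺] = 3.8274e-03. Percent = (3.8274e-03/0.09) × 100

Percent ionization = 4.25%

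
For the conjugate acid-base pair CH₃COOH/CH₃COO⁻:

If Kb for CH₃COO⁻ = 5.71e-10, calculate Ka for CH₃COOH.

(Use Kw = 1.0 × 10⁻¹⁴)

For a conjugate pair Ka × Kb = Kw, so Ka = Kw/Kb = 1.0 × 10⁻¹⁴ / 5.71e-10 = 1.75e-05.

K_a = 1.75e-05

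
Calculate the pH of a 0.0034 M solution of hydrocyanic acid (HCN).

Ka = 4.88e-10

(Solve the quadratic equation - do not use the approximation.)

x² + Ka×x - Ka×C = 0. Using quadratic formula: [H⁺] = 1.2879e-06

pH = 5.89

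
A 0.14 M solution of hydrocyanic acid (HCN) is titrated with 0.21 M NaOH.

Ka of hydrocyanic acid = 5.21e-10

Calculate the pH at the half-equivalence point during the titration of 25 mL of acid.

At half-equivalence [HA] = [A⁻], so Henderson-Hasselbalch gives pH = pKa = -log(5.21e-10) = 9.28.

pH = pKa = 9.28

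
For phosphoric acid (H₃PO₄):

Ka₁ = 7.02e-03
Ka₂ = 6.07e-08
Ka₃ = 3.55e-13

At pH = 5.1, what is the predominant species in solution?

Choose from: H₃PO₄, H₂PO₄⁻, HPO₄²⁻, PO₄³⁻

pKa₁ = 2.15, pKa₂ = 7.22, pKa₃ = 12.45. For a polyprotic acid the predominant species crosses at each pKa: below pKa_n the protonated form dominates, above it the deprotonated form does. At pH = 5.1, the predominant species is H₂PO₄⁻.

H₂PO₄⁻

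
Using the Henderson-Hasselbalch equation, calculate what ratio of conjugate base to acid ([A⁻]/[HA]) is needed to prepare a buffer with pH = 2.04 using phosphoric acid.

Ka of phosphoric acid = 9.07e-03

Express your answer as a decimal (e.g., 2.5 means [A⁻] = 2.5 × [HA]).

pKa = -log(9.07e-03) = 2.0424. pH = pKa + log([A⁻]/[HA]), so log([A⁻]/[HA]) = pH − pKa = 2.04 − 2.0424 = -0.0024. [A⁻]/[HA] = 10^(-0.0024) = 0.995

[A⁻]/[HA] = 0.995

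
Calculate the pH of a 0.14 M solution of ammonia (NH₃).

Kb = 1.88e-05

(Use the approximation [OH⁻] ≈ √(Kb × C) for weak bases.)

[OH⁻] = √(Kb × C) = √(1.88e-05 × 0.14) = 1.6223e-03. pOH = 2.79, pH = 14 - pOH

pH = 11.21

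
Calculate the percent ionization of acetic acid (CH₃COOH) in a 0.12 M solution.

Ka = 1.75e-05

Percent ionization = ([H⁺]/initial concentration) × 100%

Using Ka equilibrium: x² + Ka×x - Ka×C = 0. Solving: [H⁺] = 1.4404e-03. Percent = (1.4404e-03/0.12) × 100

Percent ionization = 1.2%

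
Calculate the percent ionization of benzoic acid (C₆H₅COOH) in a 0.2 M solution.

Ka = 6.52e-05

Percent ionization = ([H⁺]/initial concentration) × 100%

Using Ka equilibrium: x² + Ka×x - Ka×C = 0. Solving: [H⁺] = 3.5786e-03. Percent = (3.5786e-03/0.2) × 100

Percent ionization = 1.79%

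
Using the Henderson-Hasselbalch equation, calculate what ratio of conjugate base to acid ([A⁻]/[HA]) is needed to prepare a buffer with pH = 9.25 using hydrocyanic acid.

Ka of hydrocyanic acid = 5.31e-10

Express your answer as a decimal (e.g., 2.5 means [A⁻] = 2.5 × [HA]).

pKa = -log(5.31e-10) = 9.2749. pH = pKa + log([A⁻]/[HA]), so log([A⁻]/[HA]) = pH − pKa = 9.25 − 9.2749 = -0.0249. [A⁻]/[HA] = 10^(-0.0249) = 0.944

[A⁻]/[HA] = 0.944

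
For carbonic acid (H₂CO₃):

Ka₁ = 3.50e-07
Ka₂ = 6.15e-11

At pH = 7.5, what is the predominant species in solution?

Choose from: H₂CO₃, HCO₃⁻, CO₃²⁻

pKa₁ = 6.46, pKa₂ = 10.21. For a polyprotic acid the predominant species crosses at each pKa: below pKa_n the protonated form dominates, above it the deprotonated form does. At pH = 7.5, the predominant species is HCO₃⁻.

HCO₃⁻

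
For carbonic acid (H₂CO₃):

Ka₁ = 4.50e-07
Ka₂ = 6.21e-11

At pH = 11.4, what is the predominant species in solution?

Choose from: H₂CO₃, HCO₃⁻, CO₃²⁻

pKa₁ = 6.35, pKa₂ = 10.21. For a polyprotic acid the predominant species crosses at each pKa: below pKa_n the protonated form dominates, above it the deprotonated form does. At pH = 11.4, the predominant species is CO₃²⁻.

CO₃²⁻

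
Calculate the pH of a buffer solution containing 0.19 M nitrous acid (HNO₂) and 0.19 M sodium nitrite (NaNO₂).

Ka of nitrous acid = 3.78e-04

pKa = -log(3.78e-04) = 3.42. pH = pKa + log([A⁻]/[HA]) = 3.42 + log(0.19/0.19)

pH = 3.42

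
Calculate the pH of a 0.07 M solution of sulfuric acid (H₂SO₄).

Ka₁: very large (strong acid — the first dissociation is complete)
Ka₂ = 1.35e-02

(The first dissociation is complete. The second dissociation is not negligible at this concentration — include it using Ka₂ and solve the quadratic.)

First dissociation is complete: [H⁺]₀ = [HSO₄⁻]₀ = C = 0.07 M. Second dissociation HSO₄⁻ ⇌ H⁺ + SO₄²⁻: let x = [SO₄²⁻]. Ka₂ = (C + x)·x / (C − x) = 1.35e-02 → x² + (C + Ka₂)·x − Ka₂·C = 0 → x² + 0.08350·x − 9.450e-04 = 0. x = (−0.08350 + √(0.08350² + 4 × 9.450e-04)) / 2 = 1.0097e-02 M. [H⁺] = C + x = 0.07 + 1.0097e-02 = 8.0097e-02 M. pH = -log(8.0097e-02) = 1.10.

pH = 1.10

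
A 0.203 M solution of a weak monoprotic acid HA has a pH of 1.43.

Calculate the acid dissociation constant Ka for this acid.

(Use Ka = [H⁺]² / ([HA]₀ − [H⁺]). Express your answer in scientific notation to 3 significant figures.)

[H⁺] = 10^(−pH) = 10^(−1.43) = 3.715e-02 M. For HA ⇌ H⁺ + A⁻, Ka = [H⁺][A⁻]/[HA] = [H⁺]² / ([HA]₀ − [H⁺]) = (3.715e-02)² / (0.203 − 3.715e-02) = 8.32e-03.

K_a = 8.32e-03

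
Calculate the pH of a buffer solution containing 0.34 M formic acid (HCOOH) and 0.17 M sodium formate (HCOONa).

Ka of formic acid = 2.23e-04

pKa = -log(2.23e-04) = 3.65. pH = pKa + log([A⁻]/[HA]) = 3.65 + log(0.17/0.34)

pH = 3.35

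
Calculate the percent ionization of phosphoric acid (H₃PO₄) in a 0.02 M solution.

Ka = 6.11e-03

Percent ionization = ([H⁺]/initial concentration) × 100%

Using Ka equilibrium: x² + Ka×x - Ka×C = 0. Solving: [H⁺] = 8.4138e-03. Percent = (8.4138e-03/0.02) × 100

Percent ionization = 42.1%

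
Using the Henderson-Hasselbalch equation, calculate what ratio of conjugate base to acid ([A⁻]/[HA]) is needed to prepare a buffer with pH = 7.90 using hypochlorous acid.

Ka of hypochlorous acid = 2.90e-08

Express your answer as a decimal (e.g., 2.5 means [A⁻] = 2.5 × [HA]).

pKa = -log(2.90e-08) = 7.5376. pH = pKa + log([A⁻]/[HA]), so log([A⁻]/[HA]) = pH − pKa = 7.90 − 7.5376 = 0.3624. [A⁻]/[HA] = 10^(0.3624) = 2.30

[A⁻]/[HA] = 2.30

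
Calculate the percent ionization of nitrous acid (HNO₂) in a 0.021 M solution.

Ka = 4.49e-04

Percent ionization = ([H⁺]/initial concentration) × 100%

Using Ka equilibrium: x² + Ka×x - Ka×C = 0. Solving: [H⁺] = 2.8544e-03. Percent = (2.8544e-03/0.021) × 100

Percent ionization = 13.6%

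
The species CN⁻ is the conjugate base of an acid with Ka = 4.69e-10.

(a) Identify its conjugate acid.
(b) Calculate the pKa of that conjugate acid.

(a) The conjugate acid is formed by adding one H⁺ to CN⁻, giving HCN. (b) pKa = -log(Ka) = -log(4.69e-10) = 9.33.

Conjugate acid: HCN; pK_a = 9.33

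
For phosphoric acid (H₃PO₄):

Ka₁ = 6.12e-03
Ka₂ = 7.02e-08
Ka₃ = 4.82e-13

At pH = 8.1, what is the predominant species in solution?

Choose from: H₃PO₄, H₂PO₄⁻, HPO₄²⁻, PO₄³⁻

pKa₁ = 2.21, pKa₂ = 7.15, pKa₃ = 12.32. For a polyprotic acid the predominant species crosses at each pKa: below pKa_n the protonated form dominates, above it the deprotonated form does. At pH = 8.1, the predominant species is HPO₄²⁻.

HPO₄²⁻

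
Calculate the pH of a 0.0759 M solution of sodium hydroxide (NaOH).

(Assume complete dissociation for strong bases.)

[OH⁻] = 0.0759 M for strong base. pOH = -log[OH⁻] = 1.12, pH = 14 - pOH

pH = 12.88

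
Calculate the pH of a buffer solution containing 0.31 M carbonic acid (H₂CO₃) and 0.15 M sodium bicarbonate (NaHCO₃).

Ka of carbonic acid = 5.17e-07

pKa = -log(5.17e-07) = 6.29. pH = pKa + log([A⁻]/[HA]) = 6.29 + log(0.15/0.31)

pH = 5.97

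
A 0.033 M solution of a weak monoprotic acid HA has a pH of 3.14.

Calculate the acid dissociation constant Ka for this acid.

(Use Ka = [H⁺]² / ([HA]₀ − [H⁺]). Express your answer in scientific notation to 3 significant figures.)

[H⁺] = 10^(−pH) = 10^(−3.14) = 7.244e-04 M. For HA ⇌ H⁺ + A⁻, Ka = [H⁺][A⁻]/[HA] = [H⁺]² / ([HA]₀ − [H⁺]) = (7.244e-04)² / (0.033 − 7.244e-04) = 1.63e-05.

K_a = 1.63e-05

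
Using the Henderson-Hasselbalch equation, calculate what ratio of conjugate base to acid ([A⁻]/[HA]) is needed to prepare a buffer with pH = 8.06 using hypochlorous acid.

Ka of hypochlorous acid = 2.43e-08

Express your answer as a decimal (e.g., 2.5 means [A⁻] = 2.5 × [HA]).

pKa = -log(2.43e-08) = 7.6144. pH = pKa + log([A⁻]/[HA]), so log([A⁻]/[HA]) = pH − pKa = 8.06 − 7.6144 = 0.4456. [A⁻]/[HA] = 10^(0.4456) = 2.79

[A⁻]/[HA] = 2.79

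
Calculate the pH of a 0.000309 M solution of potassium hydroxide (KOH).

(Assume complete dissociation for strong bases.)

[OH⁻] = 0.000309 M for strong base. pOH = -log[OH⁻] = 3.51, pH = 14 - pOH

pH = 10.49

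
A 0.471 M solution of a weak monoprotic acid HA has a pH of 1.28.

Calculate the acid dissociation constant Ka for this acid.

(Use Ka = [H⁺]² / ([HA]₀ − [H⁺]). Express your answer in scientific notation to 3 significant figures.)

[H⁺] = 10^(−pH) = 10^(−1.28) = 5.248e-02 M. For HA ⇌ H⁺ + A⁻, Ka = [H⁺][A⁻]/[HA] = [H⁺]² / ([HA]₀ − [H⁺]) = (5.248e-02)² / (0.471 − 5.248e-02) = 6.58e-03.

K_a = 6.58e-03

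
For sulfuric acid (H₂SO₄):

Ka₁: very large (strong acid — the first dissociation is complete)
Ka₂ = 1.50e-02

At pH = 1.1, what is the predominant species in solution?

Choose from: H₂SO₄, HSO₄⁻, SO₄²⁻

The first dissociation is complete, so H₂SO₄ itself is never the predominant species in water; pKa₂ = -log(1.50e-02) = 1.82. For a polyprotic acid the predominant species crosses at each pKa: below pKa_n the protonated form dominates, above it the deprotonated form does. At pH = 1.1, the predominant species is HSO₄⁻.

HSO₄⁻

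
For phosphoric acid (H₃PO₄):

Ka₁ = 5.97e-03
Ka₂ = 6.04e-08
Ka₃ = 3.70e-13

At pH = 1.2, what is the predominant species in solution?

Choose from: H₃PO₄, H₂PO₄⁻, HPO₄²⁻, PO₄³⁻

pKa₁ = 2.22, pKa₂ = 7.22, pKa₃ = 12.43. For a polyprotic acid the predominant species crosses at each pKa: below pKa_n the protonated form dominates, above it the deprotonated form does. At pH = 1.2, the predominant species is H₃PO₄.

H₃PO₄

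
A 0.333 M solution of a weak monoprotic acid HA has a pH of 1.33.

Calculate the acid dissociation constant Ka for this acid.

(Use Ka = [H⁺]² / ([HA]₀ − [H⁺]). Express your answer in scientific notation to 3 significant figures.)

[H⁺] = 10^(−pH) = 10^(−1.33) = 4.677e-02 M. For HA ⇌ H⁺ + A⁻, Ka = [H⁺][A⁻]/[HA] = [H⁺]² / ([HA]₀ − [H⁺]) = (4.677e-02)² / (0.333 − 4.677e-02) = 7.64e-03.

K_a = 7.64e-03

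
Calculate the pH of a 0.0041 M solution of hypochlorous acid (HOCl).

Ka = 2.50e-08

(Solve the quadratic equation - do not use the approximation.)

x² + Ka×x - Ka×C = 0. Using quadratic formula: [H⁺] = 1.0112e-05

pH = 5.00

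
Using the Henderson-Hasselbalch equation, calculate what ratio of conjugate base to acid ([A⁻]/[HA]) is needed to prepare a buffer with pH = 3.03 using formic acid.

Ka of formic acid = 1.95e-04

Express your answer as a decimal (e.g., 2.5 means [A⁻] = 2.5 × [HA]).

pKa = -log(1.95e-04) = 3.7100. pH = pKa + log([A⁻]/[HA]), so log([A⁻]/[HA]) = pH − pKa = 3.03 − 3.7100 = -0.6800. [A⁻]/[HA] = 10^(-0.6800) = 0.209

[A⁻]/[HA] = 0.209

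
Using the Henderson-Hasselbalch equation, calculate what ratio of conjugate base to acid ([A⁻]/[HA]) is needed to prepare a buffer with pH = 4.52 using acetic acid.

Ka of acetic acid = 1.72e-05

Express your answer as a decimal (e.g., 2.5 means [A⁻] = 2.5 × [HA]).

pKa = -log(1.72e-05) = 4.7645. pH = pKa + log([A⁻]/[HA]), so log([A⁻]/[HA]) = pH − pKa = 4.52 − 4.7645 = -0.2445. [A⁻]/[HA] = 10^(-0.2445) = 0.570

[A⁻]/[HA] = 0.570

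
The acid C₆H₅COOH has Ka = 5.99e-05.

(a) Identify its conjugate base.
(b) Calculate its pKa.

(a) The conjugate base is formed by removing one H⁺ from C₆H₅COOH, giving C₆H₅COO⁻. (b) pKa = -log(Ka) = -log(5.99e-05) = 4.22.

Conjugate base: C₆H₅COO⁻; pK_a = 4.22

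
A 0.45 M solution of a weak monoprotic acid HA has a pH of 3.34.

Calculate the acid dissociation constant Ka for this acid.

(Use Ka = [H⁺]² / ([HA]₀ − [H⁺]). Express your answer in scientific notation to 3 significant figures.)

[H⁺] = 10^(−pH) = 10^(−3.34) = 4.571e-04 M. For HA ⇌ H⁺ + A⁻, Ka = [H⁺][A⁻]/[HA] = [H⁺]² / ([HA]₀ − [H⁺]) = (4.571e-04)² / (0.45 − 4.571e-04) = 4.65e-07.

K_a = 4.65e-07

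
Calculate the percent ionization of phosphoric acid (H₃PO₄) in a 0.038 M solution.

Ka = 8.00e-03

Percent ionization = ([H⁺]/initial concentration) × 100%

Using Ka equilibrium: x² + Ka×x - Ka×C = 0. Solving: [H⁺] = 1.3889e-02. Percent = (1.3889e-02/0.038) × 100

Percent ionization = 36.5%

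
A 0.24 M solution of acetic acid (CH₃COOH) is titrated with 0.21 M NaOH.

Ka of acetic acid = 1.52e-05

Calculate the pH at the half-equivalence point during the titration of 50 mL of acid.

At half-equivalence [HA] = [A⁻], so Henderson-Hasselbalch gives pH = pKa = -log(1.52e-05) = 4.82.

pH = pKa = 4.82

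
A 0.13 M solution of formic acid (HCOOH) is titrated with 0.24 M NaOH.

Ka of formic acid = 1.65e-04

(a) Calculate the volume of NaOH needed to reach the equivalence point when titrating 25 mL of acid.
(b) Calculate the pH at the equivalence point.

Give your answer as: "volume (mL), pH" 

moles acid = 0.13 × 25/1000 = 0.00325 mol; V_base = moles/0.24 × 1000 = 13.5 mL. At equivalence only the conjugate base is present: [A⁻] = 0.00325/0.039 = 8.4324e-02 M. Kb = Kw/Ka = 6.06e-11; [OH⁻] = √(Kb × [A⁻]) = 2.2607e-06; pOH = 5.65; pH = 14 - pOH = 8.35.

V = 13.5 mL, pH = 8.35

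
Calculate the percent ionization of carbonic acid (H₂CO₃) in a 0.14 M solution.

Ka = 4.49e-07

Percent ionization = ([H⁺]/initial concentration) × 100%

Using Ka equilibrium: x² + Ka×x - Ka×C = 0. Solving: [H⁺] = 2.5049e-04. Percent = (2.5049e-04/0.14) × 100

Percent ionization = 0.179%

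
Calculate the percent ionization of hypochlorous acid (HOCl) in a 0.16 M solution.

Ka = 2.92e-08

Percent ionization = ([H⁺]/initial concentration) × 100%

Using Ka equilibrium: x² + Ka×x - Ka×C = 0. Solving: [H⁺] = 6.8337e-05. Percent = (6.8337e-05/0.16) × 100

Percent ionization = 0.0427%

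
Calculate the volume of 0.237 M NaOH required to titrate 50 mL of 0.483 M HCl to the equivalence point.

At equivalence: moles acid = moles base. moles HCl = 0.483 × 50/1000 = 0.02415 mol. V_base = moles / 0.237 × 1000 = 101.9 mL.

V_{base} = 101.9 mL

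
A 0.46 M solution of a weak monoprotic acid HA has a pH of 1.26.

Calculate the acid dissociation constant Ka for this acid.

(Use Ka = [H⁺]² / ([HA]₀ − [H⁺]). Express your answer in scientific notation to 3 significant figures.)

[H⁺] = 10^(−pH) = 10^(−1.26) = 5.495e-02 M. For HA ⇌ H⁺ + A⁻, Ka = [H⁺][A⁻]/[HA] = [H⁺]² / ([HA]₀ − [H⁺]) = (5.495e-02)² / (0.46 − 5.495e-02) = 7.46e-03.

K_a = 7.46e-03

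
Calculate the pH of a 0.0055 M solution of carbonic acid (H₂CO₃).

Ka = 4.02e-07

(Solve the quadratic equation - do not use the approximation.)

x² + Ka×x - Ka×C = 0. Using quadratic formula: [H⁺] = 4.6821e-05

pH = 4.33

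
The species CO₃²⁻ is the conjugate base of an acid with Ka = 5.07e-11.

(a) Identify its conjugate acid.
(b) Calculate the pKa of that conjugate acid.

(a) The conjugate acid is formed by adding one H⁺ to CO₃²⁻, giving HCO₃⁻. (b) pKa = -log(Ka) = -log(5.07e-11) = 10.29.

Conjugate acid: HCO₃⁻; pK_a = 10.29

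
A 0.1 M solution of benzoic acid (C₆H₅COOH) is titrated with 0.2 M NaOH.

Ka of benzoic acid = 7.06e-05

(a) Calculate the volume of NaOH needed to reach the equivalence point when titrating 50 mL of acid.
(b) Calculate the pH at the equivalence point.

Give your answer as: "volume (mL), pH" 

moles acid = 0.1 × 50/1000 = 0.005 mol; V_base = moles/0.2 × 1000 = 25.0 mL. At equivalence only the conjugate base is present: [A⁻] = 0.005/0.075 = 6.6667e-02 M. Kb = Kw/Ka = 1.42e-10; [OH⁻] = √(Kb × [A⁻]) = 3.0729e-06; pOH = 5.51; pH = 14 - pOH = 8.49.

V = 25.0 mL, pH = 8.49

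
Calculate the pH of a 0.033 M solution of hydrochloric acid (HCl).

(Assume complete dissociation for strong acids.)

[H⁺] = 0.033 M for strong acid. pH = -log[H⁺] = -log(0.033)

pH = 1.48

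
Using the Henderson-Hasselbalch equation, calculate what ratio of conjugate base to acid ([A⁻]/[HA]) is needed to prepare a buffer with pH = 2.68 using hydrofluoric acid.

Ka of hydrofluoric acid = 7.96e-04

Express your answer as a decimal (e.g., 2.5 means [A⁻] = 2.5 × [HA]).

pKa = -log(7.96e-04) = 3.0991. pH = pKa + log([A⁻]/[HA]), so log([A⁻]/[HA]) = pH − pKa = 2.68 − 3.0991 = -0.4191. [A⁻]/[HA] = 10^(-0.4191) = 0.381

[A⁻]/[HA] = 0.381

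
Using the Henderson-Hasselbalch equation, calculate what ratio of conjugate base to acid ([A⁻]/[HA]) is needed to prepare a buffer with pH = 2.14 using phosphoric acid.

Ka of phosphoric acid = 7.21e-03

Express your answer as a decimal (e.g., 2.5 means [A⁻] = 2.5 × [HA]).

pKa = -log(7.21e-03) = 2.1421. pH = pKa + log([A⁻]/[HA]), so log([A⁻]/[HA]) = pH − pKa = 2.14 − 2.1421 = -0.0021. [A⁻]/[HA] = 10^(-0.0021) = 0.995

[A⁻]/[HA] = 0.995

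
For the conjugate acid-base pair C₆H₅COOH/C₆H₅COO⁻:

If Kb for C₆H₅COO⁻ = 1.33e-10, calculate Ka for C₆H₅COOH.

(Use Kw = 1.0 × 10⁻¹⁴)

For a conjugate pair Ka × Kb = Kw, so Ka = Kw/Kb = 1.0 × 10⁻¹⁴ / 1.33e-10 = 7.52e-05.

K_a = 7.52e-05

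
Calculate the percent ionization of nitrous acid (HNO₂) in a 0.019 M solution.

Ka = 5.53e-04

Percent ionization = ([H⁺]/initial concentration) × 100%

Using Ka equilibrium: x² + Ka×x - Ka×C = 0. Solving: [H⁺] = 2.9767e-03. Percent = (2.9767e-03/0.019) × 100

Percent ionization = 15.7%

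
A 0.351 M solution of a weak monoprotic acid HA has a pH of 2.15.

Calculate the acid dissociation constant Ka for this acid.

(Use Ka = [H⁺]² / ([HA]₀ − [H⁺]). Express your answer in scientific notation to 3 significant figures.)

[H⁺] = 10^(−pH) = 10^(−2.15) = 7.079e-03 M. For HA ⇌ H⁺ + A⁻, Ka = [H⁺][A⁻]/[HA] = [H⁺]² / ([HA]₀ − [H⁺]) = (7.079e-03)² / (0.351 − 7.079e-03) = 1.46e-04.

K_a = 1.46e-04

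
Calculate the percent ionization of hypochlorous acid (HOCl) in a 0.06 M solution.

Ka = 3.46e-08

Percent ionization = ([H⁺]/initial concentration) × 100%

Using Ka equilibrium: x² + Ka×x - Ka×C = 0. Solving: [H⁺] = 4.5546e-05. Percent = (4.5546e-05/0.06) × 100

Percent ionization = 0.0759%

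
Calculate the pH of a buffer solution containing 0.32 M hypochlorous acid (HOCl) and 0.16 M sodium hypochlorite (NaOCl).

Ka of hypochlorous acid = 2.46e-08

pKa = -log(2.46e-08) = 7.61. pH = pKa + log([A⁻]/[HA]) = 7.61 + log(0.16/0.32)

pH = 7.31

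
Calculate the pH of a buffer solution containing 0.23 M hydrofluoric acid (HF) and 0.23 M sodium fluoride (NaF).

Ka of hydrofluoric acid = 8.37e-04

pKa = -log(8.37e-04) = 3.08. pH = pKa + log([A⁻]/[HA]) = 3.08 + log(0.23/0.23)

pH = 3.08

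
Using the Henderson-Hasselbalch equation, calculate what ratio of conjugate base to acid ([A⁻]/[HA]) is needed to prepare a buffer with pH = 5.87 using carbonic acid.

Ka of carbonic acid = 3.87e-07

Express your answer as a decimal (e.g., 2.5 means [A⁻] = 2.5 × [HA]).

pKa = -log(3.87e-07) = 6.4123. pH = pKa + log([A⁻]/[HA]), so log([A⁻]/[HA]) = pH − pKa = 5.87 − 6.4123 = -0.5423. [A⁻]/[HA] = 10^(-0.5423) = 0.287

[A⁻]/[HA] = 0.287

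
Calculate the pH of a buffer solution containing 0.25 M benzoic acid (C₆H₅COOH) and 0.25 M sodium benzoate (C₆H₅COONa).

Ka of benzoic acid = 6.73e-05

pKa = -log(6.73e-05) = 4.17. pH = pKa + log([A⁻]/[HA]) = 4.17 + log(0.25/0.25)

pH = 4.17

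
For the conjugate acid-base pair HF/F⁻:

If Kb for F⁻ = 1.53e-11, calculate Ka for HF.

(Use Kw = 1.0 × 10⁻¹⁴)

For a conjugate pair Ka × Kb = Kw, so Ka = Kw/Kb = 1.0 × 10⁻¹⁴ / 1.53e-11 = 6.54e-04.

K_a = 6.54e-04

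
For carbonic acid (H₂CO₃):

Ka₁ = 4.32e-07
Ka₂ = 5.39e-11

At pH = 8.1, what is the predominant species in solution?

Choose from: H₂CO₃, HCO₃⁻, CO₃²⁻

pKa₁ = 6.36, pKa₂ = 10.27. For a polyprotic acid the predominant species crosses at each pKa: below pKa_n the protonated form dominates, above it the deprotonated form does. At pH = 8.1, the predominant species is HCO₃⁻.

HCO₃⁻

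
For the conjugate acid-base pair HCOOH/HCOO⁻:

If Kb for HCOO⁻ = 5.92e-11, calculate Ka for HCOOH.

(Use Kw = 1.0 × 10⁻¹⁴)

For a conjugate pair Ka × Kb = Kw, so Ka = Kw/Kb = 1.0 × 10⁻¹⁴ / 5.92e-11 = 1.69e-04.

K_a = 1.69e-04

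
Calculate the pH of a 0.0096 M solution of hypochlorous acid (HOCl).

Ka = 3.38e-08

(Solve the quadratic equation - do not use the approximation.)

x² + Ka×x - Ka×C = 0. Using quadratic formula: [H⁺] = 1.7996e-05

pH = 4.74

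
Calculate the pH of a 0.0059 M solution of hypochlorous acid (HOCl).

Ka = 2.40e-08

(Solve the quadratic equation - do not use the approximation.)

x² + Ka×x - Ka×C = 0. Using quadratic formula: [H⁺] = 1.1888e-05

pH = 4.92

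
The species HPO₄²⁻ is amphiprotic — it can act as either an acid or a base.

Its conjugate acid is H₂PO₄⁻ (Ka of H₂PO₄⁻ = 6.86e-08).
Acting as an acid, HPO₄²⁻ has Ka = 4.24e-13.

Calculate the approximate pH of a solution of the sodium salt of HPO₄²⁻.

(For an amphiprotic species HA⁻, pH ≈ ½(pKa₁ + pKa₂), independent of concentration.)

pKa₁ = -log(6.86e-08) = 7.16; pKa₂ = -log(4.24e-13) = 12.37. For an amphiprotic species, pH ≈ ½(pKa₁ + pKa₂) = ½(7.16 + 12.37) = 9.77.

pH = 9.77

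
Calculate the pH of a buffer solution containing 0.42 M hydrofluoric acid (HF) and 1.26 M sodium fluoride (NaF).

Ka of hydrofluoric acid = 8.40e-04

pKa = -log(8.40e-04) = 3.08. pH = pKa + log([A⁻]/[HA]) = 3.08 + log(1.26/0.42)

pH = 3.55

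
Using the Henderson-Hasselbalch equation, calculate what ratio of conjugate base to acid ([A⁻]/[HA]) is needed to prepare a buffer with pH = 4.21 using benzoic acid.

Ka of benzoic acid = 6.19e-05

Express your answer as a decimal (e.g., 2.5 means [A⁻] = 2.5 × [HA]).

pKa = -log(6.19e-05) = 4.2083. pH = pKa + log([A⁻]/[HA]), so log([A⁻]/[HA]) = pH − pKa = 4.21 − 4.2083 = 0.0017. [A⁻]/[HA] = 10^(0.0017) = 1.00

[A⁻]/[HA] = 1.00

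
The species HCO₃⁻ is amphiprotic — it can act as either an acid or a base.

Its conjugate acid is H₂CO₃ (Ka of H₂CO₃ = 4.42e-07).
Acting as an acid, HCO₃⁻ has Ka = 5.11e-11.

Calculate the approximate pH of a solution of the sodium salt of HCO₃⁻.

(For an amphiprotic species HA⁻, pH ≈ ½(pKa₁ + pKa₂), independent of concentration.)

pKa₁ = -log(4.42e-07) = 6.35; pKa₂ = -log(5.11e-11) = 10.29. For an amphiprotic species, pH ≈ ½(pKa₁ + pKa₂) = ½(6.35 + 10.29) = 8.32.

pH = 8.32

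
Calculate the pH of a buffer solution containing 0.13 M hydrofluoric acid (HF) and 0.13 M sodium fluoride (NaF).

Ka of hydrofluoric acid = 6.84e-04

pKa = -log(6.84e-04) = 3.16. pH = pKa + log([A⁻]/[HA]) = 3.16 + log(0.13/0.13)

pH = 3.16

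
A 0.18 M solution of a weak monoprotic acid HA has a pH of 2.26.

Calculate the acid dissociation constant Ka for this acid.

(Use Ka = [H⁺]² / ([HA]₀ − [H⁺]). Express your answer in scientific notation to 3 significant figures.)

[H⁺] = 10^(−pH) = 10^(−2.26) = 5.495e-03 M. For HA ⇌ H⁺ + A⁻, Ka = [H⁺][A⁻]/[HA] = [H⁺]² / ([HA]₀ − [H⁺]) = (5.495e-03)² / (0.18 − 5.495e-03) = 1.73e-04.

K_a = 1.73e-04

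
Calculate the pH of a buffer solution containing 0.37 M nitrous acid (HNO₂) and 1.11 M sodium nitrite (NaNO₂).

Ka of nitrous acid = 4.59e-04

pKa = -log(4.59e-04) = 3.34. pH = pKa + log([A⁻]/[HA]) = 3.34 + log(1.11/0.37)

pH = 3.82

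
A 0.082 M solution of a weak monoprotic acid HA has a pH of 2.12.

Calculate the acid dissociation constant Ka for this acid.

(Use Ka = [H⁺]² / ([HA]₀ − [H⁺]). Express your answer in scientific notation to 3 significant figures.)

[H⁺] = 10^(−pH) = 10^(−2.12) = 7.586e-03 M. For HA ⇌ H⁺ + A⁻, Ka = [H⁺][A⁻]/[HA] = [H⁺]² / ([HA]₀ − [H⁺]) = (7.586e-03)² / (0.082 − 7.586e-03) = 7.73e-04.

K_a = 7.73e-04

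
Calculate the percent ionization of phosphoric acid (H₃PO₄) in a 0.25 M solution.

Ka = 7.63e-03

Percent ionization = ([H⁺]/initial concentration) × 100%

Using Ka equilibrium: x² + Ka×x - Ka×C = 0. Solving: [H⁺] = 4.0026e-02. Percent = (4.0026e-02/0.25) × 100

Percent ionization = 16%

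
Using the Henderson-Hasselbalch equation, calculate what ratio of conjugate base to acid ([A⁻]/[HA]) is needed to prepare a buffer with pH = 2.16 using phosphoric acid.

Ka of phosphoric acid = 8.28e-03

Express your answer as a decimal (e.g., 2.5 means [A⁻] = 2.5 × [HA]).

pKa = -log(8.28e-03) = 2.0820. pH = pKa + log([A⁻]/[HA]), so log([A⁻]/[HA]) = pH − pKa = 2.16 − 2.0820 = 0.0780. [A⁻]/[HA] = 10^(0.0780) = 1.20

[A⁻]/[HA] = 1.20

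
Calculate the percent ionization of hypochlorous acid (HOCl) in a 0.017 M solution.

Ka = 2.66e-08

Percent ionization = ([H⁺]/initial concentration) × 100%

Using Ka equilibrium: x² + Ka×x - Ka×C = 0. Solving: [H⁺] = 2.1252e-05. Percent = (2.1252e-05/0.017) × 100

Percent ionization = 0.125%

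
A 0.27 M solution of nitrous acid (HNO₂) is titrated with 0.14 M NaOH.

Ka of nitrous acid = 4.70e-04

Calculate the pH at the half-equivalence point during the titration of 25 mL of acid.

At half-equivalence [HA] = [A⁻], so Henderson-Hasselbalch gives pH = pKa = -log(4.70e-04) = 3.33.

pH = pKa = 3.33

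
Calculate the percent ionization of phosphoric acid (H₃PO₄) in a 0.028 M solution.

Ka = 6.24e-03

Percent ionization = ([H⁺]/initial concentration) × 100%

Using Ka equilibrium: x² + Ka×x - Ka×C = 0. Solving: [H⁺] = 1.0461e-02. Percent = (1.0461e-02/0.028) × 100

Percent ionization = 37.4%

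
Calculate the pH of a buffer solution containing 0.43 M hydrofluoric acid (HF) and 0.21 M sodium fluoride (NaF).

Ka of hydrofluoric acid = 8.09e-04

pKa = -log(8.09e-04) = 3.09. pH = pKa + log([A⁻]/[HA]) = 3.09 + log(0.21/0.43)

pH = 2.78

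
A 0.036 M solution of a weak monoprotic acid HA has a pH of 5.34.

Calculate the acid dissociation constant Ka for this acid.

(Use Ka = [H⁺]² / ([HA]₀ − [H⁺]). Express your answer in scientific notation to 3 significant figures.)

[H⁺] = 10^(−pH) = 10^(−5.34) = 4.571e-06 M. For HA ⇌ H⁺ + A⁻, Ka = [H⁺][A⁻]/[HA] = [H⁺]² / ([HA]₀ − [H⁺]) = (4.571e-06)² / (0.036 − 4.571e-06) = 5.80e-10.

K_a = 5.80e-10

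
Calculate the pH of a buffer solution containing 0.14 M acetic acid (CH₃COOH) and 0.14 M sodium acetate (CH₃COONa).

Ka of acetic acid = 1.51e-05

pKa = -log(1.51e-05) = 4.82. pH = pKa + log([A⁻]/[HA]) = 4.82 + log(0.14/0.14)

pH = 4.82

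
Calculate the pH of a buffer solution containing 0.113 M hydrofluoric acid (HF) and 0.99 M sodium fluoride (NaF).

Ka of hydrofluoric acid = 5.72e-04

pKa = -log(5.72e-04) = 3.24. pH = pKa + log([A⁻]/[HA]) = 3.24 + log(0.99/0.113)

pH = 4.19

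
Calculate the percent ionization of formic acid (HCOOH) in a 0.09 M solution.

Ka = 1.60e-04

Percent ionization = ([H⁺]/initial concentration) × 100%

Using Ka equilibrium: x² + Ka×x - Ka×C = 0. Solving: [H⁺] = 3.7156e-03. Percent = (3.7156e-03/0.09) × 100

Percent ionization = 4.13%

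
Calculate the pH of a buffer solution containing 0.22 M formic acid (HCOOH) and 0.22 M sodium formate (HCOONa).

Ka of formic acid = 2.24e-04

pKa = -log(2.24e-04) = 3.65. pH = pKa + log([A⁻]/[HA]) = 3.65 + log(0.22/0.22)

pH = 3.65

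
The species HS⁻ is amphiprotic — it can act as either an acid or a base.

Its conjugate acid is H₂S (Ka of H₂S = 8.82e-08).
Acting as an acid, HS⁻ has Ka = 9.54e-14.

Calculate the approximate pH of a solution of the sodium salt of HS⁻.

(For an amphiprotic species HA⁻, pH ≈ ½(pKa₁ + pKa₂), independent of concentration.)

pKa₁ = -log(8.82e-08) = 7.05; pKa₂ = -log(9.54e-14) = 13.02. For an amphiprotic species, pH ≈ ½(pKa₁ + pKa₂) = ½(7.05 + 13.02) = 10.04.

pH = 10.04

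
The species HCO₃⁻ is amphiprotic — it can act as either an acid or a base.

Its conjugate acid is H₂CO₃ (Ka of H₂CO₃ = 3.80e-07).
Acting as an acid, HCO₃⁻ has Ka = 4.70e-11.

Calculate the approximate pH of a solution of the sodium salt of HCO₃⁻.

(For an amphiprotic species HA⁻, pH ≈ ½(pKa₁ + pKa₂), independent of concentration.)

pKa₁ = -log(3.80e-07) = 6.42; pKa₂ = -log(4.70e-11) = 10.33. For an amphiprotic species, pH ≈ ½(pKa₁ + pKa₂) = ½(6.42 + 10.33) = 8.37.

pH = 8.37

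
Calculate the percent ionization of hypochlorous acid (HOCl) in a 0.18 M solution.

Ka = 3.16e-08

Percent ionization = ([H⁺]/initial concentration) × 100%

Using Ka equilibrium: x² + Ka×x - Ka×C = 0. Solving: [H⁺] = 7.5403e-05. Percent = (7.5403e-05/0.18) × 100

Percent ionization = 0.0419%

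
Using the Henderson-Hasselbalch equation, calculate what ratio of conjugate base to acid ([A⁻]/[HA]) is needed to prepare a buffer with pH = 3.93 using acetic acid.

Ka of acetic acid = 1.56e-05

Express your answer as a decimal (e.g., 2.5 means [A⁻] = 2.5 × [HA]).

pKa = -log(1.56e-05) = 4.8069. pH = pKa + log([A⁻]/[HA]), so log([A⁻]/[HA]) = pH − pKa = 3.93 − 4.8069 = -0.8769. [A⁻]/[HA] = 10^(-0.8769) = 0.133

[A⁻]/[HA] = 0.133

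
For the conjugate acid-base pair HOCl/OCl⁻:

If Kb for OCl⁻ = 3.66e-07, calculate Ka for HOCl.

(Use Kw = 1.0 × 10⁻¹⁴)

For a conjugate pair Ka × Kb = Kw, so Ka = Kw/Kb = 1.0 × 10⁻¹⁴ / 3.66e-07 = 2.73e-08.

K_a = 2.73e-08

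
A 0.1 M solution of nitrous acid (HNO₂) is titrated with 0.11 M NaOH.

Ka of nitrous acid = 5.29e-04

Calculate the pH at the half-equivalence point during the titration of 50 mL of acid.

At half-equivalence [HA] = [A⁻], so Henderson-Hasselbalch gives pH = pKa = -log(5.29e-04) = 3.28.

pH = pKa = 3.28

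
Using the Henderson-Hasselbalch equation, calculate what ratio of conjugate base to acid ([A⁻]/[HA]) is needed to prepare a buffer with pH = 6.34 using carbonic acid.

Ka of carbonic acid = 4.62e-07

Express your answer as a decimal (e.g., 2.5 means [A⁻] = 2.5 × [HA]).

pKa = -log(4.62e-07) = 6.3354. pH = pKa + log([A⁻]/[HA]), so log([A⁻]/[HA]) = pH − pKa = 6.34 − 6.3354 = 0.0046. [A⁻]/[HA] = 10^(0.0046) = 1.01

[A⁻]/[HA] = 1.01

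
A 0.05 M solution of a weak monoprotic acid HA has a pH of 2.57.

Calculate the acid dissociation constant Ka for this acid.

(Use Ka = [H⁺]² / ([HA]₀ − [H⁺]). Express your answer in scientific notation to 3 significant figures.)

[H⁺] = 10^(−pH) = 10^(−2.57) = 2.692e-03 M. For HA ⇌ H⁺ + A⁻, Ka = [H⁺][A⁻]/[HA] = [H⁺]² / ([HA]₀ − [H⁺]) = (2.692e-03)² / (0.05 − 2.692e-03) = 1.53e-04.

K_a = 1.53e-04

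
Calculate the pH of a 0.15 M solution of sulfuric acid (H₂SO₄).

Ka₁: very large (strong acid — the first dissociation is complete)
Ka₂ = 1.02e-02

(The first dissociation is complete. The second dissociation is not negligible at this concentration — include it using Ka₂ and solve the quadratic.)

First dissociation is complete: [H⁺]₀ = [HSO₄⁻]₀ = C = 0.15 M. Second dissociation HSO₄⁻ ⇌ H⁺ + SO₄²⁻: let x = [SO₄²⁻]. Ka₂ = (C + x)·x / (C − x) = 1.02e-02 → x² + (C + Ka₂)·x − Ka₂·C = 0 → x² + 0.16020·x − 1.530e-03 = 0. x = (−0.16020 + √(0.16020² + 4 × 1.530e-03)) / 2 = 9.0404e-03 M. [H⁺] = C + x = 0.15 + 9.0404e-03 = 1.5904e-01 M. pH = -log(1.5904e-01) = 0.80.

pH = 0.80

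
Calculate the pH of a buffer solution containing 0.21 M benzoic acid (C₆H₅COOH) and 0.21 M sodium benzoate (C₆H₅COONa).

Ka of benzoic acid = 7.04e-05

pKa = -log(7.04e-05) = 4.15. pH = pKa + log([A⁻]/[HA]) = 4.15 + log(0.21/0.21)

pH = 4.15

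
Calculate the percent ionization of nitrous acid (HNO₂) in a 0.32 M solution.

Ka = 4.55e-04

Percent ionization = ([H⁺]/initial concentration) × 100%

Using Ka equilibrium: x² + Ka×x - Ka×C = 0. Solving: [H⁺] = 1.1841e-02. Percent = (1.1841e-02/0.32) × 100

Percent ionization = 3.7%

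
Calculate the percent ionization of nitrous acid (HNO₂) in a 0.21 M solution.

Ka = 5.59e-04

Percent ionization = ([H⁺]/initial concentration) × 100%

Using Ka equilibrium: x² + Ka×x - Ka×C = 0. Solving: [H⁺] = 1.0559e-02. Percent = (1.0559e-02/0.21) × 100

Percent ionization = 5.03%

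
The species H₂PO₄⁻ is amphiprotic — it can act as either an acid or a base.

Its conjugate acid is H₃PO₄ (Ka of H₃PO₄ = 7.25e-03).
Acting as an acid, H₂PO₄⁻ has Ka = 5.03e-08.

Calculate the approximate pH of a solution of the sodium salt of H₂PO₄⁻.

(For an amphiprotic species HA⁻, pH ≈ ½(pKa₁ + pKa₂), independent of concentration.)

pKa₁ = -log(7.25e-03) = 2.14; pKa₂ = -log(5.03e-08) = 7.30. For an amphiprotic species, pH ≈ ½(pKa₁ + pKa₂) = ½(2.14 + 7.30) = 4.72.

pH = 4.72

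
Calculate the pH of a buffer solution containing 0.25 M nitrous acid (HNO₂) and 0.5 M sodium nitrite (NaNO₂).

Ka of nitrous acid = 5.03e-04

pKa = -log(5.03e-04) = 3.30. pH = pKa + log([A⁻]/[HA]) = 3.30 + log(0.5/0.25)

pH = 3.60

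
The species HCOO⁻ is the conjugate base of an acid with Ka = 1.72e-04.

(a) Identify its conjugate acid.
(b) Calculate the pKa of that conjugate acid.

(a) The conjugate acid is formed by adding one H⁺ to HCOO⁻, giving HCOOH. (b) pKa = -log(Ka) = -log(1.72e-04) = 3.76.

Conjugate acid: HCOOH; pK_a = 3.76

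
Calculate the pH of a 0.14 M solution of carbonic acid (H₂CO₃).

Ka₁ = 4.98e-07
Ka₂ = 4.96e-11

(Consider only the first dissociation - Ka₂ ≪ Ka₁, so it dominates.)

First dissociation dominates. From Ka₁ = [H⁺][HA⁻]/[H₂A], x² + Ka₁·x − Ka₁·C = 0 with C = 0.14 M and Ka₁ = 4.98e-07. Solving: [H⁺] = (−Ka₁ + √(Ka₁² + 4·Ka₁·C)) / 2 = 2.6380e-04 M. pH = -log(2.6380e-04) = 3.58.

pH = 3.58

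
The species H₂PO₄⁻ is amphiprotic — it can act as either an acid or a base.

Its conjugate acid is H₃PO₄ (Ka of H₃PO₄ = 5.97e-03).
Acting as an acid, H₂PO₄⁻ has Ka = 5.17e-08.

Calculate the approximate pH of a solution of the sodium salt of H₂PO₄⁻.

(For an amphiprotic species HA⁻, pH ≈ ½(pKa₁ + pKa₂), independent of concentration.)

pKa₁ = -log(5.97e-03) = 2.22; pKa₂ = -log(5.17e-08) = 7.29. For an amphiprotic species, pH ≈ ½(pKa₁ + pKa₂) = ½(2.22 + 7.29) = 4.76.

pH = 4.76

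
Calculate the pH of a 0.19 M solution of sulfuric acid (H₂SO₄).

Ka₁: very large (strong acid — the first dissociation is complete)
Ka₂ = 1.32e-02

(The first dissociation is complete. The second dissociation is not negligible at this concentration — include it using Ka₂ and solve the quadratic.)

First dissociation is complete: [H⁺]₀ = [HSO₄⁻]₀ = C = 0.19 M. Second dissociation HSO₄⁻ ⇌ H⁺ + SO₄²⁻: let x = [SO₄²⁻]. Ka₂ = (C + x)·x / (C − x) = 1.32e-02 → x² + (C + Ka₂)·x − Ka₂·C = 0 → x² + 0.20320·x − 2.508e-03 = 0. x = (−0.20320 + √(0.20320² + 4 × 2.508e-03)) / 2 = 1.1672e-02 M. [H⁺] = C + x = 0.19 + 1.1672e-02 = 2.0167e-01 M. pH = -log(2.0167e-01) = 0.70.

pH = 0.70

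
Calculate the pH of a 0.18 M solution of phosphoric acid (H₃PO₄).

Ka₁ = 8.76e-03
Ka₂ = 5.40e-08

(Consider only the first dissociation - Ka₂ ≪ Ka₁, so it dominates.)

First dissociation dominates. From Ka₁ = [H⁺][HA⁻]/[H₂A], x² + Ka₁·x − Ka₁·C = 0 with C = 0.18 M and Ka₁ = 8.76e-03. Solving: [H⁺] = (−Ka₁ + √(Ka₁² + 4·Ka₁·C)) / 2 = 3.5570e-02 M. pH = -log(3.5570e-02) = 1.45.

pH = 1.45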